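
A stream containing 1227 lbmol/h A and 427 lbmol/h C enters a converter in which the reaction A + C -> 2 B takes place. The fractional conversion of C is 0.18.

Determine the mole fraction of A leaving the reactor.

0.695

C reacted = 0.18 × 427 = 76.86 lbmol/h; ν_C = −1, so ξ = 76.86/1 = 76.86 lbmol/h.
Outlet amounts (n = n₀ + ν ξ):
  A: 1227 − 1(76.86) = 1150
  C: 427 − 1(76.86) = 350.1
  B: 0 + 2(76.86) = 153.7
Total out = 1654 lbmol/h; y_A = 1150 / 1654 = 0.6954.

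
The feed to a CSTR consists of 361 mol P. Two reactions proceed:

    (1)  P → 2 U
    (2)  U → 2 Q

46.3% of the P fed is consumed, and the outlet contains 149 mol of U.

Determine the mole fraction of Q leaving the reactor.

0.519

Conversion of P: P consumed = 1ξ₁ = 0.463 × 361 → ξ₁ = 167.1 mol.
U balance: n_U = 0 + 2ξ₁ − 1ξ₂ = 149 → ξ₂ = (2·167.1 − 149)/1 = 185.3 mol.
Outlet amounts (n = n₀ + Σ ν·ξ):
  P: 361 − 1(167.1) = 193.9
  U: 0 + 2(167.1) − 1(185.3) = 149
  Q: 0 + 2(185.3) = 370.6
Total out = 713.4 mol; y_Q = 370.6 / 713.4 = 0.5194.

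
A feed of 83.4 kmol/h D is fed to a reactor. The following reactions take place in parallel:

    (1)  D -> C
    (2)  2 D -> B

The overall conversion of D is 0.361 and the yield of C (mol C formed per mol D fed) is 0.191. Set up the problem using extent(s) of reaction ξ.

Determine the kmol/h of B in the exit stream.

Yield of C: 1ξ₁ / 83.4 = 0.191 → ξ₁ = 15.93 kmol/h.
Conversion of D: 1ξ₁ + 2ξ₂ = 0.361 × 83.4 = 30.11 → ξ₂ = 7.089 kmol/h.
Outlet amounts (n = n₀ + Σ ν·ξ):
  D: 83.4 − 1(15.93) − 2(7.089) = 53.29
  C: 0 + 1(15.93) = 15.93
  B: 0 + 1(7.089) = 7.089

7.09 kmol/h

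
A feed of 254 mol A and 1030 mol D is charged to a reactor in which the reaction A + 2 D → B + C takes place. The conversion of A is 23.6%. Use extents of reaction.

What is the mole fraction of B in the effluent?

A reacted = 0.236 × 254 = 59.94 mol; ν_A = −1, so ξ = 59.94/1 = 59.94 mol.
Outlet amounts (n = n₀ + ν ξ):
  A: 254 − 1(59.94) = 194.1
  D: 1030 − 2(59.94) = 910.1
  B: 0 + 1(59.94) = 59.94
  C: 0 + 1(59.94) = 59.94
Total out = 1224 mol; y_B = 59.94 / 1224 = 0.04897.

0.049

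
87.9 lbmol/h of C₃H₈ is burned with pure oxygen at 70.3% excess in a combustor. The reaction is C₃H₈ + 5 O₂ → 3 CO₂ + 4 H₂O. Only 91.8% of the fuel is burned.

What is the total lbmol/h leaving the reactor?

917 lbmol/h

Stoichiometric O₂ = 5 × 87.9 = 439.5 lbmol/h; O₂ fed = 439.5 × 1.703 = 748.5 lbmol/h.
Fuel reacted = 0.918 × 87.9 → ξ = 80.69 lbmol/h.
Outlet (n = n₀ + ν ξ):
  C₃H₈: 87.9 − 1(80.69) = 7.208
  O₂: 748.5 − 5(80.69) = 345
  CO₂: 0 + 3(80.69) = 242.1
  H₂O: 0 + 4(80.69) = 322.8
Total out = 7.208 + 345 + 242.1 + 322.8 = 917.1 lbmol/h.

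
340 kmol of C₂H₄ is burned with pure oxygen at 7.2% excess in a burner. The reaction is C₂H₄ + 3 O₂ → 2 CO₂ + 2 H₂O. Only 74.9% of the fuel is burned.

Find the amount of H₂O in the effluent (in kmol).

509 kmol

Stoichiometric O₂ = 3 × 340 = 1020 kmol; O₂ fed = 1020 × 1.072 = 1093 kmol.
Fuel reacted = 0.749 × 340 → ξ = 254.7 kmol.
Outlet (n = n₀ + ν ξ):
  C₂H₄: 340 − 1(254.7) = 85.34
  O₂: 1093 − 3(254.7) = 329.5
  CO₂: 0 + 2(254.7) = 509.3
  H₂O: 0 + 2(254.7) = 509.3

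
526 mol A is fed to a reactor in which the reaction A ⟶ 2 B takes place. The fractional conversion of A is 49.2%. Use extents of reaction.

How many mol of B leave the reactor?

518 mol

A reacted = 0.492 × 526 = 258.8 mol; ν_A = −1, so ξ = 258.8/1 = 258.8 mol.
Outlet amounts (n = n₀ + ν ξ):
  A: 526 − 1(258.8) = 267.2
  B: 0 + 2(258.8) = 517.6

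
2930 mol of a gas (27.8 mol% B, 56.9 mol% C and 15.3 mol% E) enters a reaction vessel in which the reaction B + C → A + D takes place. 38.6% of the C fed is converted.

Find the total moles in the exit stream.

C reacted = 0.386 × 1667 = 643.5 mol; ν_C = −1, so ξ = 643.5/1 = 643.5 mol.
Outlet amounts (n = n₀ + ν ξ):
  B: 814.5 − 1(643.5) = 171
  C: 1667 − 1(643.5) = 1024
  A: 0 + 1(643.5) = 643.5
  D: 0 + 1(643.5) = 643.5
  E: 448.3 (inert)
Total out = 171 + 1024 + 643.5 + 643.5 + 448.3 = 2930 mol.

2930 mol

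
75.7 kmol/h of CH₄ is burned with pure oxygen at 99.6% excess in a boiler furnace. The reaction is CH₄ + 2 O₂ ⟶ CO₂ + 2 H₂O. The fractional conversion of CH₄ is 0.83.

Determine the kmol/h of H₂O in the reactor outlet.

Stoichiometric O₂ = 2 × 75.7 = 151.4 kmol/h; O₂ fed = 151.4 × 1.996 = 302.2 kmol/h.
Fuel reacted = 0.83 × 75.7 → ξ = 62.83 kmol/h.
Outlet (n = n₀ + ν ξ):
  CH₄: 75.7 − 1(62.83) = 12.87
  O₂: 302.2 − 2(62.83) = 176.5
  CO₂: 0 + 1(62.83) = 62.83
  H₂O: 0 + 2(62.83) = 125.7

126 kmol/h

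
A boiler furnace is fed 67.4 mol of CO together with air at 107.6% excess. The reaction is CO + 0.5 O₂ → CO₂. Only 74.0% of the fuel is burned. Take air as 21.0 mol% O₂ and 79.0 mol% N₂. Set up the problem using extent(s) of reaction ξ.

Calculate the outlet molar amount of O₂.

Stoichiometric O₂ = 0.5 × 67.4 = 33.7 mol; O₂ fed = 33.7 × 2.076 = 69.96 mol.
N₂ fed = 69.96 × 79/21 = 263.2 mol.
Fuel reacted = 0.74 × 67.4 → ξ = 49.88 mol.
Outlet (n = n₀ + ν ξ):
  CO: 67.4 − 1(49.88) = 17.52
  O₂: 69.96 − 0.5(49.88) = 45.02
  N₂: 263.2 (inert)
  CO₂: 0 + 1(49.88) = 49.88

45 mol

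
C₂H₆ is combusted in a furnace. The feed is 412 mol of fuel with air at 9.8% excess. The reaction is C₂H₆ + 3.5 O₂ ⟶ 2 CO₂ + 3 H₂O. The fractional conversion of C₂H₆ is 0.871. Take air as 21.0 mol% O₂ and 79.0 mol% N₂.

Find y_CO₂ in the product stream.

0.0883

Stoichiometric O₂ = 3.5 × 412 = 1442 mol; O₂ fed = 1442 × 1.098 = 1583 mol.
N₂ fed = 1583 × 79/21 = 5956 mol.
Fuel reacted = 0.871 × 412 → ξ = 358.9 mol.
Outlet (n = n₀ + ν ξ):
  C₂H₆: 412 − 1(358.9) = 53.15
  O₂: 1583 − 3.5(358.9) = 327.3
  N₂: 5956 (inert)
  CO₂: 0 + 2(358.9) = 717.7
  H₂O: 0 + 3(358.9) = 1077
Total out = 8131 mol; y_CO₂ = 717.7 / 8131 = 0.08827.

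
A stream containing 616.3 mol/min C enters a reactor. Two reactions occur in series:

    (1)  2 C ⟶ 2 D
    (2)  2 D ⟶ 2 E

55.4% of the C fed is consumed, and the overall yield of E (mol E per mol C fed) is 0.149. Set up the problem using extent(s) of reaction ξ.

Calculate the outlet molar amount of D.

250 mol/min

Conversion of C: C consumed = 2ξ₁ = 0.554 × 616.3 → ξ₁ = 170.7 mol/min.
Yield of E: 2ξ₂ / 616.3 = 0.149 → ξ₂ = 45.91 mol/min.
Outlet amounts (n = n₀ + Σ ν·ξ):
  C: 616.3 − 2(170.7) = 274.9
  D: 0 + 2(170.7) − 2(45.91) = 249.6
  E: 0 + 2(45.91) = 91.83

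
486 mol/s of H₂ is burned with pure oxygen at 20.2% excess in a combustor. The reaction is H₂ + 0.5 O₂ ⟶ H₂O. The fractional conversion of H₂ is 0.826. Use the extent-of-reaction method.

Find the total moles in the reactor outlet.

Stoichiometric O₂ = 0.5 × 486 = 243 mol/s; O₂ fed = 243 × 1.202 = 292.1 mol/s.
Fuel reacted = 0.826 × 486 → ξ = 401.4 mol/s.
Outlet (n = n₀ + ν ξ):
  H₂: 486 − 1(401.4) = 84.56
  O₂: 292.1 − 0.5(401.4) = 91.37
  H₂O: 0 + 1(401.4) = 401.4
Total out = 84.56 + 91.37 + 401.4 = 577.4 mol/s.

577 mol/s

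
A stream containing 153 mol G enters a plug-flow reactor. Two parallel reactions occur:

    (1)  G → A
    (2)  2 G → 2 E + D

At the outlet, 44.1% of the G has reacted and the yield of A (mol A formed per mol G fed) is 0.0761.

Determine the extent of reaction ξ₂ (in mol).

ξ₂ = 27.9 mol

Yield of A: 1ξ₁ / 153 = 0.0761 → ξ₁ = 11.64 mol.
Conversion of G: 1ξ₁ + 2ξ₂ = 0.441 × 153 = 67.47 → ξ₂ = 27.91 mol.
Outlet amounts (n = n₀ + Σ ν·ξ):
  G: 153 − 1(11.64) − 2(27.91) = 85.53
  A: 0 + 1(11.64) = 11.64
  E: 0 + 2(27.91) = 55.83
  D: 0 + 1(27.91) = 27.91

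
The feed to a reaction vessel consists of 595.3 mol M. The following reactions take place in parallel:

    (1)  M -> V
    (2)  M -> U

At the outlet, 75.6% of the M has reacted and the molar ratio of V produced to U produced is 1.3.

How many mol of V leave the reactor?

Conversion of M: M consumed = 0.756 × 595.3 = 450 mol = 1ξ₁ + 1ξ₂.
Selectivity: 1ξ₁ / (1ξ₂) = 1.3 → ξ₁ = 1.3 ξ₂.
Substitute: (1·1.3 + 1) ξ₂ = 450 → ξ₂ = 195.7 mol, ξ₁ = 254.4 mol.
Outlet amounts (n = n₀ + Σ ν·ξ):
  M: 595.3 − 1(254.4) − 1(195.7) = 145.3
  V: 0 + 1(254.4) = 254.4
  U: 0 + 1(195.7) = 195.7

254 mol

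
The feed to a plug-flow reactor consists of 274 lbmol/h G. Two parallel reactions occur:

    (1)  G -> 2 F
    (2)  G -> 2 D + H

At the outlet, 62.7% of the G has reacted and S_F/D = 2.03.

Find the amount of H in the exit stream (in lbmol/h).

Conversion of G: G consumed = 0.627 × 274 = 171.8 lbmol/h = 1ξ₁ + 1ξ₂.
Selectivity: 2ξ₁ / (2ξ₂) = 2.03 → ξ₁ = 2.03 ξ₂.
Substitute: (1·2.03 + 1) ξ₂ = 171.8 → ξ₂ = 56.7 lbmol/h, ξ₁ = 115.1 lbmol/h.
Outlet amounts (n = n₀ + Σ ν·ξ):
  G: 274 − 1(115.1) − 1(56.7) = 102.2
  F: 0 + 2(115.1) = 230.2
  D: 0 + 2(56.7) = 113.4
  H: 0 + 1(56.7) = 56.7

56.7 lbmol/h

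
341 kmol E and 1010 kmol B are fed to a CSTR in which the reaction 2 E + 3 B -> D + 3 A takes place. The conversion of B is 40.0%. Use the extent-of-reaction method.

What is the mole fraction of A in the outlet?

B reacted = 0.4 × 1010 = 404 kmol; ν_B = −3, so ξ = 404/3 = 134.7 kmol.
Outlet amounts (n = n₀ + ν ξ):
  E: 341 − 2(134.7) = 71.67
  B: 1010 − 3(134.7) = 606
  D: 0 + 1(134.7) = 134.7
  A: 0 + 3(134.7) = 404
Total out = 1216 kmol; y_A = 404 / 1216 = 0.3321.

0.332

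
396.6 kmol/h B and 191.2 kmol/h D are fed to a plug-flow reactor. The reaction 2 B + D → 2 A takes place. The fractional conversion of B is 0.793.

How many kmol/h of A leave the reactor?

B reacted = 0.793 × 396.6 = 314.5 kmol/h; ν_B = −2, so ξ = 314.5/2 = 157.3 kmol/h.
Outlet amounts (n = n₀ + ν ξ):
  B: 396.6 − 2(157.3) = 82.1
  D: 191.2 − 1(157.3) = 33.95
  A: 0 + 2(157.3) = 314.5

315 kmol/h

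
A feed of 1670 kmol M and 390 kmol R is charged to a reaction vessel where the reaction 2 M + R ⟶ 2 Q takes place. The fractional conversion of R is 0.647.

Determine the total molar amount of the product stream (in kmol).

R reacted = 0.647 × 390 = 252.3 kmol; ν_R = −1, so ξ = 252.3/1 = 252.3 kmol.
Outlet amounts (n = n₀ + ν ξ):
  M: 1670 − 2(252.3) = 1165
  R: 390 − 1(252.3) = 137.7
  Q: 0 + 2(252.3) = 504.7
Total out = 1165 + 137.7 + 504.7 = 1808 kmol.

1810 kmol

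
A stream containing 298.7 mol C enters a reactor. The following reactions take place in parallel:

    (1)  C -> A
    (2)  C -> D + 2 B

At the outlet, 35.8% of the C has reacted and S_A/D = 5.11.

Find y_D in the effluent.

0.0524

Conversion of C: C consumed = 0.358 × 298.7 = 106.9 mol = 1ξ₁ + 1ξ₂.
Selectivity: 1ξ₁ / (1ξ₂) = 5.11 → ξ₁ = 5.11 ξ₂.
Substitute: (1·5.11 + 1) ξ₂ = 106.9 → ξ₂ = 17.5 mol, ξ₁ = 89.43 mol.
Outlet amounts (n = n₀ + Σ ν·ξ):
  C: 298.7 − 1(89.43) − 1(17.5) = 191.8
  A: 0 + 1(89.43) = 89.43
  D: 0 + 1(17.5) = 17.5
  B: 0 + 2(17.5) = 35
Total out = 333.7 mol; y_D = 17.5 / 333.7 = 0.05245.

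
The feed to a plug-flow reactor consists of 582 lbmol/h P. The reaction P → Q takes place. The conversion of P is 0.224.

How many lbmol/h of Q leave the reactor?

P reacted = 0.224 × 582 = 130.4 lbmol/h; ν_P = −1, so ξ = 130.4/1 = 130.4 lbmol/h.
Outlet amounts (n = n₀ + ν ξ):
  P: 582 − 1(130.4) = 451.6
  Q: 0 + 1(130.4) = 130.4

130 lbmol/h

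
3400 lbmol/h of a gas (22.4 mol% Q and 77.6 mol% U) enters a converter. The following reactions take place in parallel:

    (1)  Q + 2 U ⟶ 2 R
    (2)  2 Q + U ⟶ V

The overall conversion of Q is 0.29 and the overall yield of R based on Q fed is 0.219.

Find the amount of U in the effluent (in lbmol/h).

Yield of R: 2ξ₁ / 761.6 = 0.219 → ξ₁ = 83.4 lbmol/h.
Conversion of Q: 1ξ₁ + 2ξ₂ = 0.29 × 761.6 = 220.9 → ξ₂ = 68.73 lbmol/h.
Outlet amounts (n = n₀ + Σ ν·ξ):
  Q: 761.6 − 1(83.4) − 2(68.73) = 540.7
  U: 2638 − 2(83.4) − 1(68.73) = 2403
  R: 0 + 2(83.4) = 166.8
  V: 0 + 1(68.73) = 68.73

2400 lbmol/h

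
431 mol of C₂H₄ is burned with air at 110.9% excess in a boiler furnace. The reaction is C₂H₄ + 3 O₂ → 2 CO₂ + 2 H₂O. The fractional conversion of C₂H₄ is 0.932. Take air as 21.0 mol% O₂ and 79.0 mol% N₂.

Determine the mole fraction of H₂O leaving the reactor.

Stoichiometric O₂ = 3 × 431 = 1293 mol; O₂ fed = 1293 × 2.109 = 2727 mol.
N₂ fed = 2727 × 79/21 = 10260 mol.
Fuel reacted = 0.932 × 431 → ξ = 401.7 mol.
Outlet (n = n₀ + ν ξ):
  C₂H₄: 431 − 1(401.7) = 29.31
  O₂: 2727 − 3(401.7) = 1522
  N₂: 10260 (inert)
  CO₂: 0 + 2(401.7) = 803.4
  H₂O: 0 + 2(401.7) = 803.4
Total out = 13420 mol; y_H₂O = 803.4 / 13420 = 0.05988.

0.0599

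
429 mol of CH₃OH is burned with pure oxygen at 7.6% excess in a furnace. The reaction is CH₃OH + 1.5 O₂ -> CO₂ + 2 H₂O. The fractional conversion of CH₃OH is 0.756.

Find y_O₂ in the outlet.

Stoichiometric O₂ = 1.5 × 429 = 643.5 mol; O₂ fed = 643.5 × 1.076 = 692.4 mol.
Fuel reacted = 0.756 × 429 → ξ = 324.3 mol.
Outlet (n = n₀ + ν ξ):
  CH₃OH: 429 − 1(324.3) = 104.7
  O₂: 692.4 − 1.5(324.3) = 205.9
  CO₂: 0 + 1(324.3) = 324.3
  H₂O: 0 + 2(324.3) = 648.6
Total out = 1284 mol; y_O₂ = 205.9 / 1284 = 0.1604.

0.16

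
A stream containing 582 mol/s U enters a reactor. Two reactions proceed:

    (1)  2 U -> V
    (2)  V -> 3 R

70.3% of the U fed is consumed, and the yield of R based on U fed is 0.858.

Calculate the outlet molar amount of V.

38.1 mol/s

Conversion of U: U consumed = 2ξ₁ = 0.703 × 582 → ξ₁ = 204.6 mol/s.
Yield of R: 3ξ₂ / 582 = 0.858 → ξ₂ = 166.5 mol/s.
Outlet amounts (n = n₀ + Σ ν·ξ):
  U: 582 − 2(204.6) = 172.9
  V: 0 + 1(204.6) − 1(166.5) = 38.12
  R: 0 + 3(166.5) = 499.4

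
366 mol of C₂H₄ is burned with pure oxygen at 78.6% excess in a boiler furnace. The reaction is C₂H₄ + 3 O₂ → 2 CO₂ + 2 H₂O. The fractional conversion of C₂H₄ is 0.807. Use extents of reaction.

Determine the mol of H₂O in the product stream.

591 mol

Stoichiometric O₂ = 3 × 366 = 1098 mol; O₂ fed = 1098 × 1.786 = 1961 mol.
Fuel reacted = 0.807 × 366 → ξ = 295.4 mol.
Outlet (n = n₀ + ν ξ):
  C₂H₄: 366 − 1(295.4) = 70.64
  O₂: 1961 − 3(295.4) = 1075
  CO₂: 0 + 2(295.4) = 590.7
  H₂O: 0 + 2(295.4) = 590.7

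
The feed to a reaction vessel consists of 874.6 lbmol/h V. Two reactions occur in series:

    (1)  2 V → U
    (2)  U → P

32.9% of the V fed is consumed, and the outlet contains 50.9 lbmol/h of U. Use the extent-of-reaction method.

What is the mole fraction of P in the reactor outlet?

0.127

Conversion of V: V consumed = 2ξ₁ = 0.329 × 874.6 → ξ₁ = 143.9 lbmol/h.
U balance: n_U = 0 + 1ξ₁ − 1ξ₂ = 50.9 → ξ₂ = (1·143.9 − 50.9)/1 = 92.97 lbmol/h.
Outlet amounts (n = n₀ + Σ ν·ξ):
  V: 874.6 − 2(143.9) = 586.9
  U: 0 + 1(143.9) − 1(92.97) = 50.9
  P: 0 + 1(92.97) = 92.97
Total out = 730.7 lbmol/h; y_P = 92.97 / 730.7 = 0.1272.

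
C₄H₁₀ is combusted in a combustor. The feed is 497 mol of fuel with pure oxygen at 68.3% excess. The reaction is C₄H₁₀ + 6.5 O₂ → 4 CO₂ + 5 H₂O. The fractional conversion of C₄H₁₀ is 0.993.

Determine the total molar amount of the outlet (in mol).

Stoichiometric O₂ = 6.5 × 497 = 3230 mol; O₂ fed = 3230 × 1.683 = 5437 mol.
Fuel reacted = 0.993 × 497 → ξ = 493.5 mol.
Outlet (n = n₀ + ν ξ):
  C₄H₁₀: 497 − 1(493.5) = 3.479
  O₂: 5437 − 6.5(493.5) = 2229
  CO₂: 0 + 4(493.5) = 1974
  H₂O: 0 + 5(493.5) = 2468
Total out = 3.479 + 2229 + 1974 + 2468 = 6674 mol.

6670 mol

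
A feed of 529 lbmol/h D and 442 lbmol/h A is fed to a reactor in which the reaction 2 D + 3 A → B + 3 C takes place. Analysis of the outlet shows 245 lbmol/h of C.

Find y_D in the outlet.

For C: n = n₀ + 3ξ → 245 = 0 + 3ξ, giving ξ = 81.67 lbmol/h.
Outlet amounts (n = n₀ + ν ξ):
  D: 529 − 2(81.67) = 365.7
  A: 442 − 3(81.67) = 197
  B: 0 + 1(81.67) = 81.67
  C: 0 + 3(81.67) = 245
Total out = 889.3 lbmol/h; y_D = 365.7 / 889.3 = 0.4112.

0.411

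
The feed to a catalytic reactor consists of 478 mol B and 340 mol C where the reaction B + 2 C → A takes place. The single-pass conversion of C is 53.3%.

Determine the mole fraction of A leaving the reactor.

C reacted = 0.533 × 340 = 181.2 mol; ν_C = −2, so ξ = 181.2/2 = 90.61 mol.
Outlet amounts (n = n₀ + ν ξ):
  B: 478 − 1(90.61) = 387.4
  C: 340 − 2(90.61) = 158.8
  A: 0 + 1(90.61) = 90.61
Total out = 636.8 mol; y_A = 90.61 / 636.8 = 0.1423.

0.142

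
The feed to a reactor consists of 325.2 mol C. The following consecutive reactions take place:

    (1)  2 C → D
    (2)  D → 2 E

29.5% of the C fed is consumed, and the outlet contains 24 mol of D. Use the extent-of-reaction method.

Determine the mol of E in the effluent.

47.9 mol

Conversion of C: C consumed = 2ξ₁ = 0.295 × 325.2 → ξ₁ = 47.97 mol.
D balance: n_D = 0 + 1ξ₁ − 1ξ₂ = 24 → ξ₂ = (1·47.97 − 24)/1 = 23.97 mol.
Outlet amounts (n = n₀ + Σ ν·ξ):
  C: 325.2 − 2(47.97) = 229.3
  D: 0 + 1(47.97) − 1(23.97) = 24
  E: 0 + 2(23.97) = 47.93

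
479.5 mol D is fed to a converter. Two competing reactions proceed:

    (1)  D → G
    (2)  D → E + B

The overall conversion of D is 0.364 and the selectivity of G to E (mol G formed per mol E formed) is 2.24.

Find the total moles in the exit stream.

Conversion of D: D consumed = 0.364 × 479.5 = 174.5 mol = 1ξ₁ + 1ξ₂.
Selectivity: 1ξ₁ / (1ξ₂) = 2.24 → ξ₁ = 2.24 ξ₂.
Substitute: (1·2.24 + 1) ξ₂ = 174.5 → ξ₂ = 53.87 mol, ξ₁ = 120.7 mol.
Outlet amounts (n = n₀ + Σ ν·ξ):
  D: 479.5 − 1(120.7) − 1(53.87) = 305
  G: 0 + 1(120.7) = 120.7
  E: 0 + 1(53.87) = 53.87
  B: 0 + 1(53.87) = 53.87
Total out = 305 + 120.7 + 53.87 + 53.87 = 533.4 mol.

533 mol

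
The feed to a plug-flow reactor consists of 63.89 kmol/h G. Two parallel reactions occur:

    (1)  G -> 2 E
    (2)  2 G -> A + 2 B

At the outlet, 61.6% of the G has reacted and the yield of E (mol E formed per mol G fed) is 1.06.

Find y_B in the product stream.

0.0547

Yield of E: 2ξ₁ / 63.89 = 1.06 → ξ₁ = 33.86 kmol/h.
Conversion of G: 1ξ₁ + 2ξ₂ = 0.616 × 63.89 = 39.36 → ξ₂ = 2.747 kmol/h.
Outlet amounts (n = n₀ + Σ ν·ξ):
  G: 63.89 − 1(33.86) − 2(2.747) = 24.53
  E: 0 + 2(33.86) = 67.72
  A: 0 + 1(2.747) = 2.747
  B: 0 + 2(2.747) = 5.495
Total out = 100.5 kmol/h; y_B = 5.495 / 100.5 = 0.05467.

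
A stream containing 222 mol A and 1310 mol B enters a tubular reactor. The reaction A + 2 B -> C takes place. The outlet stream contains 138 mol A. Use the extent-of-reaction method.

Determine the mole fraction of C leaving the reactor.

0.0616

For A: n = n₀ − 1ξ → 138 = 222 − 1ξ, giving ξ = 84 mol.
Outlet amounts (n = n₀ + ν ξ):
  A: 222 − 1(84) = 138
  B: 1310 − 2(84) = 1142
  C: 0 + 1(84) = 84
Total out = 1364 mol; y_C = 84 / 1364 = 0.06158.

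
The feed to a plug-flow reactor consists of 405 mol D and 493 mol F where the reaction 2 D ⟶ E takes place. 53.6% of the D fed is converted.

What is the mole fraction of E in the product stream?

D reacted = 0.536 × 405 = 217.1 mol; ν_D = −2, so ξ = 217.1/2 = 108.5 mol.
Outlet amounts (n = n₀ + ν ξ):
  D: 405 − 2(108.5) = 187.9
  E: 0 + 1(108.5) = 108.5
  F: 493 (inert)
Total out = 789.5 mol; y_E = 108.5 / 789.5 = 0.1375.

0.137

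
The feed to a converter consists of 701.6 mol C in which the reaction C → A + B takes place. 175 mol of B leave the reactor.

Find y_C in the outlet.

0.601

For B: n = n₀ + 1ξ → 175 = 0 + 1ξ, giving ξ = 175 mol.
Outlet amounts (n = n₀ + ν ξ):
  C: 701.6 − 1(175) = 526.6
  A: 0 + 1(175) = 175
  B: 0 + 1(175) = 175
Total out = 876.6 mol; y_C = 526.6 / 876.6 = 0.6007.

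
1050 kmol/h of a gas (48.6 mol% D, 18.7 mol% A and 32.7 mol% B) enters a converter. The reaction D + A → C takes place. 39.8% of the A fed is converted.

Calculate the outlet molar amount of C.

78.1 kmol/h

A reacted = 0.398 × 196.3 = 78.15 kmol/h; ν_A = −1, so ξ = 78.15/1 = 78.15 kmol/h.
Outlet amounts (n = n₀ + ν ξ):
  D: 510.3 − 1(78.15) = 432.2
  A: 196.3 − 1(78.15) = 118.2
  C: 0 + 1(78.15) = 78.15
  B: 343.4 (inert)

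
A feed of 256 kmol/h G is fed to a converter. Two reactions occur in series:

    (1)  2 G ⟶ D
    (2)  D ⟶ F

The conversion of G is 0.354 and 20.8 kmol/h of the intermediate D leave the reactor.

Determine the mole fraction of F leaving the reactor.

0.116

Conversion of G: G consumed = 2ξ₁ = 0.354 × 256 → ξ₁ = 45.31 kmol/h.
D balance: n_D = 0 + 1ξ₁ − 1ξ₂ = 20.8 → ξ₂ = (1·45.31 − 20.8)/1 = 24.51 kmol/h.
Outlet amounts (n = n₀ + Σ ν·ξ):
  G: 256 − 2(45.31) = 165.4
  D: 0 + 1(45.31) − 1(24.51) = 20.8
  F: 0 + 1(24.51) = 24.51
Total out = 210.7 kmol/h; y_F = 24.51 / 210.7 = 0.1163.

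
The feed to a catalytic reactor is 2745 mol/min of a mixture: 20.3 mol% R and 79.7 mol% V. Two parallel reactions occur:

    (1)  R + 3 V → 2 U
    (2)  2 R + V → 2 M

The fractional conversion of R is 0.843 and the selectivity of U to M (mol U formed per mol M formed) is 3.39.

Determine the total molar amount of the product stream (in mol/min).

Conversion of R: R consumed = 0.843 × 557.2 = 469.7 mol/min = 1ξ₁ + 2ξ₂.
Selectivity: 2ξ₁ / (2ξ₂) = 3.39 → ξ₁ = 3.39 ξ₂.
Substitute: (1·3.39 + 2) ξ₂ = 469.7 → ξ₂ = 87.15 mol/min, ξ₁ = 295.4 mol/min.
Outlet amounts (n = n₀ + Σ ν·ξ):
  R: 557.2 − 1(295.4) − 2(87.15) = 87.49
  V: 2188 − 3(295.4) − 1(87.15) = 1214
  U: 0 + 2(295.4) = 590.9
  M: 0 + 2(87.15) = 174.3
Total out = 87.49 + 1214 + 590.9 + 174.3 = 2067 mol/min.

2070 mol/min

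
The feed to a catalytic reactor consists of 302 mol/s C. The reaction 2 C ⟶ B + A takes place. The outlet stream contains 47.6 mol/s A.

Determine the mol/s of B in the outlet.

For A: n = n₀ + 1ξ → 47.6 = 0 + 1ξ, giving ξ = 47.6 mol/s.
Outlet amounts (n = n₀ + ν ξ):
  C: 302 − 2(47.6) = 206.8
  B: 0 + 1(47.6) = 47.6
  A: 0 + 1(47.6) = 47.6

47.6 mol/s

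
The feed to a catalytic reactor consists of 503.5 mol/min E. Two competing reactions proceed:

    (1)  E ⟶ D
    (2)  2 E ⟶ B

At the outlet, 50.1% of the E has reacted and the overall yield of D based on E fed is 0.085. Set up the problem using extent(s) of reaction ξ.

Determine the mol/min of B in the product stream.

105 mol/min

Yield of D: 1ξ₁ / 503.5 = 0.085 → ξ₁ = 42.8 mol/min.
Conversion of E: 1ξ₁ + 2ξ₂ = 0.501 × 503.5 = 252.3 → ξ₂ = 104.7 mol/min.
Outlet amounts (n = n₀ + Σ ν·ξ):
  E: 503.5 − 1(42.8) − 2(104.7) = 251.2
  D: 0 + 1(42.8) = 42.8
  B: 0 + 1(104.7) = 104.7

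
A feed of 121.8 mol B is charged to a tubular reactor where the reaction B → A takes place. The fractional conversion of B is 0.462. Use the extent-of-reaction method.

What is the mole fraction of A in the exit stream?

0.462

B reacted = 0.462 × 121.8 = 56.27 mol; ν_B = −1, so ξ = 56.27/1 = 56.27 mol.
Outlet amounts (n = n₀ + ν ξ):
  B: 121.8 − 1(56.27) = 65.53
  A: 0 + 1(56.27) = 56.27
Total out = 121.8 mol; y_A = 56.27 / 121.8 = 0.462.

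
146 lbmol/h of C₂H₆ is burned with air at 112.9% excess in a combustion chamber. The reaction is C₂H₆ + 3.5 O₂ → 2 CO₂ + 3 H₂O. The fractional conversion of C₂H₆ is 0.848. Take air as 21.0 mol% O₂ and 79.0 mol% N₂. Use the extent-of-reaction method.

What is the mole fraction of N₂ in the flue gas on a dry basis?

0.816

Stoichiometric O₂ = 3.5 × 146 = 511 lbmol/h; O₂ fed = 511 × 2.129 = 1088 lbmol/h.
N₂ fed = 1088 × 79/21 = 4093 lbmol/h.
Fuel reacted = 0.848 × 146 → ξ = 123.8 lbmol/h.
Outlet (n = n₀ + ν ξ):
  C₂H₆: 146 − 1(123.8) = 22.19
  O₂: 1088 − 3.5(123.8) = 654.6
  N₂: 4093 (inert)
  CO₂: 0 + 2(123.8) = 247.6
  H₂O: 0 + 3(123.8) = 371.4
Dry total = 5017 lbmol/h; y_N₂ (dry) = 4093 / 5017 = 0.8157.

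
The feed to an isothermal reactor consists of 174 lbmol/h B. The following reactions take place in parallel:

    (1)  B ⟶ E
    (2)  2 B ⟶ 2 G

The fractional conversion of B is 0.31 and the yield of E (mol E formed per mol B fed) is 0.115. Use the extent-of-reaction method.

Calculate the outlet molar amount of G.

Yield of E: 1ξ₁ / 174 = 0.115 → ξ₁ = 20.01 lbmol/h.
Conversion of B: 1ξ₁ + 2ξ₂ = 0.31 × 174 = 53.94 → ξ₂ = 16.96 lbmol/h.
Outlet amounts (n = n₀ + Σ ν·ξ):
  B: 174 − 1(20.01) − 2(16.96) = 120.1
  E: 0 + 1(20.01) = 20.01
  G: 0 + 2(16.96) = 33.93

33.9 lbmol/h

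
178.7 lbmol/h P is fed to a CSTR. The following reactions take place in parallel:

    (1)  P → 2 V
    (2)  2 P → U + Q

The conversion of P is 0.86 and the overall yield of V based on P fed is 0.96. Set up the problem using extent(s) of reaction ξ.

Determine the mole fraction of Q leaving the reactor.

0.128

Yield of V: 2ξ₁ / 178.7 = 0.96 → ξ₁ = 85.78 lbmol/h.
Conversion of P: 1ξ₁ + 2ξ₂ = 0.86 × 178.7 = 153.7 → ξ₂ = 33.95 lbmol/h.
Outlet amounts (n = n₀ + Σ ν·ξ):
  P: 178.7 − 1(85.78) − 2(33.95) = 25.02
  V: 0 + 2(85.78) = 171.6
  U: 0 + 1(33.95) = 33.95
  Q: 0 + 1(33.95) = 33.95
Total out = 264.5 lbmol/h; y_Q = 33.95 / 264.5 = 0.1284.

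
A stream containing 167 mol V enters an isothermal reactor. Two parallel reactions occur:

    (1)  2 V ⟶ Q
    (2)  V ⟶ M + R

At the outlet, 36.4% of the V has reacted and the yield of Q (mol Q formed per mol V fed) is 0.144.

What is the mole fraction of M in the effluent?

0.0815

Yield of Q: 1ξ₁ / 167 = 0.144 → ξ₁ = 24.05 mol.
Conversion of V: 2ξ₁ + 1ξ₂ = 0.364 × 167 = 60.79 → ξ₂ = 12.69 mol.
Outlet amounts (n = n₀ + Σ ν·ξ):
  V: 167 − 2(24.05) − 1(12.69) = 106.2
  Q: 0 + 1(24.05) = 24.05
  M: 0 + 1(12.69) = 12.69
  R: 0 + 1(12.69) = 12.69
Total out = 155.6 mol; y_M = 12.69 / 155.6 = 0.08155.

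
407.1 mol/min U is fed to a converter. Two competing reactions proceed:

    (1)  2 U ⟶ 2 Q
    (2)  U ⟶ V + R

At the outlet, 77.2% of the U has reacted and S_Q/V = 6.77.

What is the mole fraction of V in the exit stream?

Conversion of U: U consumed = 0.772 × 407.1 = 314.3 mol/min = 2ξ₁ + 1ξ₂.
Selectivity: 2ξ₁ / (1ξ₂) = 6.77 → ξ₁ = 3.385 ξ₂.
Substitute: (2·3.385 + 1) ξ₂ = 314.3 → ξ₂ = 40.45 mol/min, ξ₁ = 136.9 mol/min.
Outlet amounts (n = n₀ + Σ ν·ξ):
  U: 407.1 − 2(136.9) − 1(40.45) = 92.82
  Q: 0 + 2(136.9) = 273.8
  V: 0 + 1(40.45) = 40.45
  R: 0 + 1(40.45) = 40.45
Total out = 447.5 mol/min; y_V = 40.45 / 447.5 = 0.09038.

0.0904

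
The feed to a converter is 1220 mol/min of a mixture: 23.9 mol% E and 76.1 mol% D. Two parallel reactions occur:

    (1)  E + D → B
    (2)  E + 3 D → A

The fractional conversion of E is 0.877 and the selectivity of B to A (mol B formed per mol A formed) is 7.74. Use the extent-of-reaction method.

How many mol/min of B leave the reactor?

226 mol/min

Conversion of E: E consumed = 0.877 × 291.6 = 255.7 mol/min = 1ξ₁ + 1ξ₂.
Selectivity: 1ξ₁ / (1ξ₂) = 7.74 → ξ₁ = 7.74 ξ₂.
Substitute: (1·7.74 + 1) ξ₂ = 255.7 → ξ₂ = 29.26 mol/min, ξ₁ = 226.5 mol/min.
Outlet amounts (n = n₀ + Σ ν·ξ):
  E: 291.6 − 1(226.5) − 1(29.26) = 35.86
  D: 928.4 − 1(226.5) − 3(29.26) = 614.2
  B: 0 + 1(226.5) = 226.5
  A: 0 + 1(29.26) = 29.26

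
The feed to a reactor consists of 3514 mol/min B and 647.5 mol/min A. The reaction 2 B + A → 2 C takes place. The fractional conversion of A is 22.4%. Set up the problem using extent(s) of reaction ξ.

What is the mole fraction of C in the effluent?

A reacted = 0.224 × 647.5 = 145 mol/min; ν_A = −1, so ξ = 145/1 = 145 mol/min.
Outlet amounts (n = n₀ + ν ξ):
  B: 3514 − 2(145) = 3224
  A: 647.5 − 1(145) = 502.5
  C: 0 + 2(145) = 290.1
Total out = 4016 mol/min; y_C = 290.1 / 4016 = 0.07222.

0.0722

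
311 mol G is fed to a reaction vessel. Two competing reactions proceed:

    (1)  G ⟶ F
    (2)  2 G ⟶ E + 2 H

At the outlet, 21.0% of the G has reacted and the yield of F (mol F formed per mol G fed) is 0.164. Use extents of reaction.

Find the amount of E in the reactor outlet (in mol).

Yield of F: 1ξ₁ / 311 = 0.164 → ξ₁ = 51 mol.
Conversion of G: 1ξ₁ + 2ξ₂ = 0.21 × 311 = 65.31 → ξ₂ = 7.153 mol.
Outlet amounts (n = n₀ + Σ ν·ξ):
  G: 311 − 1(51) − 2(7.153) = 245.7
  F: 0 + 1(51) = 51
  E: 0 + 1(7.153) = 7.153
  H: 0 + 2(7.153) = 14.31

7.15 mol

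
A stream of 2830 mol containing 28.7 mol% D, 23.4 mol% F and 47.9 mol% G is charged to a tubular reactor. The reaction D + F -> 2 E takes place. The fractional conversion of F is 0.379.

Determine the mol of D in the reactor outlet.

561 mol

F reacted = 0.379 × 662.2 = 251 mol; ν_F = −1, so ξ = 251/1 = 251 mol.
Outlet amounts (n = n₀ + ν ξ):
  D: 812.2 − 1(251) = 561.2
  F: 662.2 − 1(251) = 411.2
  E: 0 + 2(251) = 502
  G: 1356 (inert)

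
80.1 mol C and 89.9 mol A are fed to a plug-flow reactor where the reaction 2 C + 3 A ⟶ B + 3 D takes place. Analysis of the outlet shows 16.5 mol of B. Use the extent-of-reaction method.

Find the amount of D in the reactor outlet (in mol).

49.5 mol

For B: n = n₀ + 1ξ → 16.5 = 0 + 1ξ, giving ξ = 16.5 mol.
Outlet amounts (n = n₀ + ν ξ):
  C: 80.1 − 2(16.5) = 47.1
  A: 89.9 − 3(16.5) = 40.4
  B: 0 + 1(16.5) = 16.5
  D: 0 + 3(16.5) = 49.5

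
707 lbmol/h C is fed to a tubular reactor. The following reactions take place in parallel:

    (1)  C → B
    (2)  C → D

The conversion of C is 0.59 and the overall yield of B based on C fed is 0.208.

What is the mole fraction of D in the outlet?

0.382

Yield of B: 1ξ₁ / 707 = 0.208 → ξ₁ = 147.1 lbmol/h.
Conversion of C: 1ξ₁ + 1ξ₂ = 0.59 × 707 = 417.1 → ξ₂ = 270.1 lbmol/h.
Outlet amounts (n = n₀ + Σ ν·ξ):
  C: 707 − 1(147.1) − 1(270.1) = 289.9
  B: 0 + 1(147.1) = 147.1
  D: 0 + 1(270.1) = 270.1
Total out = 707 lbmol/h; y_D = 270.1 / 707 = 0.382.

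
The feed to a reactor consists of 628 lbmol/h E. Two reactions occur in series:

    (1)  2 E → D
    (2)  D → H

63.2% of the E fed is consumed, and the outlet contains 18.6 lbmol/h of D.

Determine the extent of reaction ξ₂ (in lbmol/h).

Conversion of E: E consumed = 2ξ₁ = 0.632 × 628 → ξ₁ = 198.4 lbmol/h.
D balance: n_D = 0 + 1ξ₁ − 1ξ₂ = 18.6 → ξ₂ = (1·198.4 − 18.6)/1 = 179.8 lbmol/h.
Outlet amounts (n = n₀ + Σ ν·ξ):
  E: 628 − 2(198.4) = 231.1
  D: 0 + 1(198.4) − 1(179.8) = 18.6
  H: 0 + 1(179.8) = 179.8

ξ₂ = 180 lbmol/h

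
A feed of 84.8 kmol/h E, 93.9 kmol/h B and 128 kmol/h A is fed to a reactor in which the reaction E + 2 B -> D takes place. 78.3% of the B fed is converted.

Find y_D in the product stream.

B reacted = 0.783 × 93.9 = 73.52 kmol/h; ν_B = −2, so ξ = 73.52/2 = 36.76 kmol/h.
Outlet amounts (n = n₀ + ν ξ):
  E: 84.8 − 1(36.76) = 48.04
  B: 93.9 − 2(36.76) = 20.38
  D: 0 + 1(36.76) = 36.76
  A: 128 (inert)
Total out = 233.2 kmol/h; y_D = 36.76 / 233.2 = 0.1577.

0.158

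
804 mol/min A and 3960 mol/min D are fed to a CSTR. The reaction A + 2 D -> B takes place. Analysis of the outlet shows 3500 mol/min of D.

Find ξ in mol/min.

ξ = 230 mol/min

For D: n = n₀ − 2ξ → 3500 = 3960 − 2ξ, giving ξ = 230 mol/min.
Outlet amounts (n = n₀ + ν ξ):
  A: 804 − 1(230) = 574
  D: 3960 − 2(230) = 3500
  B: 0 + 1(230) = 230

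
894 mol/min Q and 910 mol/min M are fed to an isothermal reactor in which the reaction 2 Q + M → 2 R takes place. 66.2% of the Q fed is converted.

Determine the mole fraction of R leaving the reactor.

0.392

Q reacted = 0.662 × 894 = 591.8 mol/min; ν_Q = −2, so ξ = 591.8/2 = 295.9 mol/min.
Outlet amounts (n = n₀ + ν ξ):
  Q: 894 − 2(295.9) = 302.2
  M: 910 − 1(295.9) = 614.1
  R: 0 + 2(295.9) = 591.8
Total out = 1508 mol/min; y_R = 591.8 / 1508 = 0.3924.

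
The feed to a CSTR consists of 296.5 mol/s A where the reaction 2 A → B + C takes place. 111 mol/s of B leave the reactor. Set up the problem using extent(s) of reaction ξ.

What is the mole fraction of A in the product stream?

0.251

For B: n = n₀ + 1ξ → 111 = 0 + 1ξ, giving ξ = 111 mol/s.
Outlet amounts (n = n₀ + ν ξ):
  A: 296.5 − 2(111) = 74.5
  B: 0 + 1(111) = 111
  C: 0 + 1(111) = 111
Total out = 296.5 mol/s; y_A = 74.5 / 296.5 = 0.2513.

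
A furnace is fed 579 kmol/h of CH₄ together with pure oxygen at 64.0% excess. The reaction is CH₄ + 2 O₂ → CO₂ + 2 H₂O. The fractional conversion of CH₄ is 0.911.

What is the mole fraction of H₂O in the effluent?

Stoichiometric O₂ = 2 × 579 = 1158 kmol/h; O₂ fed = 1158 × 1.640 = 1899 kmol/h.
Fuel reacted = 0.911 × 579 → ξ = 527.5 kmol/h.
Outlet (n = n₀ + ν ξ):
  CH₄: 579 − 1(527.5) = 51.53
  O₂: 1899 − 2(527.5) = 844.2
  CO₂: 0 + 1(527.5) = 527.5
  H₂O: 0 + 2(527.5) = 1055
Total out = 2478 kmol/h; y_H₂O = 1055 / 2478 = 0.4257.

0.426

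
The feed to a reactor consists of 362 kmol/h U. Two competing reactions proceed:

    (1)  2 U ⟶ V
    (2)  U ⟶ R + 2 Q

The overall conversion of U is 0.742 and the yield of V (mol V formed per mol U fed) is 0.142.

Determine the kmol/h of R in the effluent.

166 kmol/h

Yield of V: 1ξ₁ / 362 = 0.142 → ξ₁ = 51.4 kmol/h.
Conversion of U: 2ξ₁ + 1ξ₂ = 0.742 × 362 = 268.6 → ξ₂ = 165.8 kmol/h.
Outlet amounts (n = n₀ + Σ ν·ξ):
  U: 362 − 2(51.4) − 1(165.8) = 93.4
  V: 0 + 1(51.4) = 51.4
  R: 0 + 1(165.8) = 165.8
  Q: 0 + 2(165.8) = 331.6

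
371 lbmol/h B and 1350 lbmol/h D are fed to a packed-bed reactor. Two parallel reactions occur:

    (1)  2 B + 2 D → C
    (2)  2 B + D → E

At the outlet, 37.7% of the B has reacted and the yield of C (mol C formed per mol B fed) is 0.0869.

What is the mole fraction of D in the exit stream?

Yield of C: 1ξ₁ / 371 = 0.0869 → ξ₁ = 32.24 lbmol/h.
Conversion of B: 2ξ₁ + 2ξ₂ = 0.377 × 371 = 139.9 → ξ₂ = 37.69 lbmol/h.
Outlet amounts (n = n₀ + Σ ν·ξ):
  B: 371 − 2(32.24) − 2(37.69) = 231.1
  D: 1350 − 2(32.24) − 1(37.69) = 1248
  C: 0 + 1(32.24) = 32.24
  E: 0 + 1(37.69) = 37.69
Total out = 1549 lbmol/h; y_D = 1248 / 1549 = 0.8056.

0.806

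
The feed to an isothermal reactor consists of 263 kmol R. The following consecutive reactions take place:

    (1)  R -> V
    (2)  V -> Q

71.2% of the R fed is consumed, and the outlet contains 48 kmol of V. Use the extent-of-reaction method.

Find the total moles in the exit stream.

263 kmol

Conversion of R: R consumed = 1ξ₁ = 0.712 × 263 → ξ₁ = 187.3 kmol.
V balance: n_V = 0 + 1ξ₁ − 1ξ₂ = 48 → ξ₂ = (1·187.3 − 48)/1 = 139.3 kmol.
Outlet amounts (n = n₀ + Σ ν·ξ):
  R: 263 − 1(187.3) = 75.74
  V: 0 + 1(187.3) − 1(139.3) = 48
  Q: 0 + 1(139.3) = 139.3
Total out = 75.74 + 48 + 139.3 = 263 kmol.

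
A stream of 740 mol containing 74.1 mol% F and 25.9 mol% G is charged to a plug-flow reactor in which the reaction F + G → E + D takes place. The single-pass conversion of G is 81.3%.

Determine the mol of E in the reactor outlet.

G reacted = 0.813 × 191.7 = 155.8 mol; ν_G = −1, so ξ = 155.8/1 = 155.8 mol.
Outlet amounts (n = n₀ + ν ξ):
  F: 548.3 − 1(155.8) = 392.5
  G: 191.7 − 1(155.8) = 35.84
  E: 0 + 1(155.8) = 155.8
  D: 0 + 1(155.8) = 155.8

156 mol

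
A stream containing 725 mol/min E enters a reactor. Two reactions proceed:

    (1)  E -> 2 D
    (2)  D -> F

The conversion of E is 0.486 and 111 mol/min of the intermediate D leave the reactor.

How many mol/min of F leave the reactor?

594 mol/min

Conversion of E: E consumed = 1ξ₁ = 0.486 × 725 → ξ₁ = 352.3 mol/min.
D balance: n_D = 0 + 2ξ₁ − 1ξ₂ = 111 → ξ₂ = (2·352.3 − 111)/1 = 593.7 mol/min.
Outlet amounts (n = n₀ + Σ ν·ξ):
  E: 725 − 1(352.3) = 372.7
  D: 0 + 2(352.3) − 1(593.7) = 111
  F: 0 + 1(593.7) = 593.7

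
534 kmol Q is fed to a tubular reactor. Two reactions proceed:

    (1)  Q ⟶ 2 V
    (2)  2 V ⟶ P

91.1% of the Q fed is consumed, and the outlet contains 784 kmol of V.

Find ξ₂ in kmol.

ξ₂ = 94.5 kmol

Conversion of Q: Q consumed = 1ξ₁ = 0.911 × 534 → ξ₁ = 486.5 kmol.
V balance: n_V = 0 + 2ξ₁ − 2ξ₂ = 784 → ξ₂ = (2·486.5 − 784)/2 = 94.47 kmol.
Outlet amounts (n = n₀ + Σ ν·ξ):
  Q: 534 − 1(486.5) = 47.53
  V: 0 + 2(486.5) − 2(94.47) = 784
  P: 0 + 1(94.47) = 94.47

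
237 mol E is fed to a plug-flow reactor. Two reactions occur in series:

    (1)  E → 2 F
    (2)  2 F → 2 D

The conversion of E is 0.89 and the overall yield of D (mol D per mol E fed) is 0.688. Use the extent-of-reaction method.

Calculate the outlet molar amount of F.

Conversion of E: E consumed = 1ξ₁ = 0.89 × 237 → ξ₁ = 210.9 mol.
Yield of D: 2ξ₂ / 237 = 0.688 → ξ₂ = 81.53 mol.
Outlet amounts (n = n₀ + Σ ν·ξ):
  E: 237 − 1(210.9) = 26.07
  F: 0 + 2(210.9) − 2(81.53) = 258.8
  D: 0 + 2(81.53) = 163.1

259 mol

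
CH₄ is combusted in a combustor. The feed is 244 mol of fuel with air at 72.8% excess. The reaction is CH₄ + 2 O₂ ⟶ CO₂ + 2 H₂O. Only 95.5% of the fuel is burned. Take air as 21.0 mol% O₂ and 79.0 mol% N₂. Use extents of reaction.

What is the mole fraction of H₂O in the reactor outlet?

Stoichiometric O₂ = 2 × 244 = 488 mol; O₂ fed = 488 × 1.728 = 843.3 mol.
N₂ fed = 843.3 × 79/21 = 3172 mol.
Fuel reacted = 0.955 × 244 → ξ = 233 mol.
Outlet (n = n₀ + ν ξ):
  CH₄: 244 − 1(233) = 10.98
  O₂: 843.3 − 2(233) = 377.2
  N₂: 3172 (inert)
  CO₂: 0 + 1(233) = 233
  H₂O: 0 + 2(233) = 466
Total out = 4260 mol; y_H₂O = 466 / 4260 = 0.1094.

0.109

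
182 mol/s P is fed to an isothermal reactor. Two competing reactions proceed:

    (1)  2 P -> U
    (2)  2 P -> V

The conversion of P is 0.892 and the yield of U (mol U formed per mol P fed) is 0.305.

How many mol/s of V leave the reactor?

25.7 mol/s

Yield of U: 1ξ₁ / 182 = 0.305 → ξ₁ = 55.51 mol/s.
Conversion of P: 2ξ₁ + 2ξ₂ = 0.892 × 182 = 162.3 → ξ₂ = 25.66 mol/s.
Outlet amounts (n = n₀ + Σ ν·ξ):
  P: 182 − 2(55.51) − 2(25.66) = 19.66
  U: 0 + 1(55.51) = 55.51
  V: 0 + 1(25.66) = 25.66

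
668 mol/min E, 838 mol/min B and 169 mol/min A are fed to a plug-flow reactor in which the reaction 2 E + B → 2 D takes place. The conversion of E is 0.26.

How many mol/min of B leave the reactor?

751 mol/min

E reacted = 0.26 × 668 = 173.7 mol/min; ν_E = −2, so ξ = 173.7/2 = 86.84 mol/min.
Outlet amounts (n = n₀ + ν ξ):
  E: 668 − 2(86.84) = 494.3
  B: 838 − 1(86.84) = 751.2
  D: 0 + 2(86.84) = 173.7
  A: 169 (inert)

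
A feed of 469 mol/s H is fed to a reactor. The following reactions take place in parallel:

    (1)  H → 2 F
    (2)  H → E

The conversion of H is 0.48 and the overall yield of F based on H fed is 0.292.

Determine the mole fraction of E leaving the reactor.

Yield of F: 2ξ₁ / 469 = 0.292 → ξ₁ = 68.47 mol/s.
Conversion of H: 1ξ₁ + 1ξ₂ = 0.48 × 469 = 225.1 → ξ₂ = 156.6 mol/s.
Outlet amounts (n = n₀ + Σ ν·ξ):
  H: 469 − 1(68.47) − 1(156.6) = 243.9
  F: 0 + 2(68.47) = 136.9
  E: 0 + 1(156.6) = 156.6
Total out = 537.5 mol/s; y_E = 156.6 / 537.5 = 0.2914.

0.291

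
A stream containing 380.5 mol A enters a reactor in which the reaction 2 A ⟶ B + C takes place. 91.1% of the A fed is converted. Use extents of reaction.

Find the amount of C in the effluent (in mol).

A reacted = 0.911 × 380.5 = 346.6 mol; ν_A = −2, so ξ = 346.6/2 = 173.3 mol.
Outlet amounts (n = n₀ + ν ξ):
  A: 380.5 − 2(173.3) = 33.86
  B: 0 + 1(173.3) = 173.3
  C: 0 + 1(173.3) = 173.3

173 mol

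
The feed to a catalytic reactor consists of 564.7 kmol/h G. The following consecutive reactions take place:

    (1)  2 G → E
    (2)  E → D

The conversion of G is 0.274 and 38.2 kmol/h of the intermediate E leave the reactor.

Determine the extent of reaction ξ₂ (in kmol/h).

Conversion of G: G consumed = 2ξ₁ = 0.274 × 564.7 → ξ₁ = 77.36 kmol/h.
E balance: n_E = 0 + 1ξ₁ − 1ξ₂ = 38.2 → ξ₂ = (1·77.36 − 38.2)/1 = 39.16 kmol/h.
Outlet amounts (n = n₀ + Σ ν·ξ):
  G: 564.7 − 2(77.36) = 410
  E: 0 + 1(77.36) − 1(39.16) = 38.2
  D: 0 + 1(39.16) = 39.16

ξ₂ = 39.2 kmol/h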